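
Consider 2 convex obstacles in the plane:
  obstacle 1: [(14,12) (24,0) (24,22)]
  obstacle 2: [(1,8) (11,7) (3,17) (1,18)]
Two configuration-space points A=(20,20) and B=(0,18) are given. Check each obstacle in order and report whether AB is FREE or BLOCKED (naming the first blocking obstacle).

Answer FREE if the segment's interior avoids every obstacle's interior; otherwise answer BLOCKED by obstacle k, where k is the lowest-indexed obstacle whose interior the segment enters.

Obstacle 1 [(14,12) (24,0) (24,22)]:
  edge (14,12)–(24,0): clear
  edge (24,0)–(24,22): clear
  edge (24,22)–(14,12): clear
  midpoint (10,19) outside
  → clear
Obstacle 2 [(1,8) (11,7) (3,17) (1,18)]:
  edge (1,8)–(11,7): clear
  edge (11,7)–(3,17): clear
  edge (3,17)–(1,18): clear
  edge (1,18)–(1,8): clear
  midpoint (10,19) outside
  → clear

FREE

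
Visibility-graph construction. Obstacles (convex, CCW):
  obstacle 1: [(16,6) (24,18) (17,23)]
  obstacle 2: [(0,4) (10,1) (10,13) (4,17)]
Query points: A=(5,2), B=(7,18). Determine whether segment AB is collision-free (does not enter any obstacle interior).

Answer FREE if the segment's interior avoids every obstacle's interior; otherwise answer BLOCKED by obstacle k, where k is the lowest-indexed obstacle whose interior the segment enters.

BLOCKED by obstacle 2

Obstacle 1 [(16,6) (24,18) (17,23)]:
  edge (16,6)–(24,18): clear
  edge (24,18)–(17,23): clear
  edge (17,23)–(16,6): clear
  midpoint (6,10) outside
  → clear
Obstacle 2 [(0,4) (10,1) (10,13) (4,17)]:
  edge (0,4)–(10,1): crosses AB
  edge (10,1)–(10,13): clear
  edge (10,13)–(4,17): crosses AB
  edge (4,17)–(0,4): clear
  → BLOCKED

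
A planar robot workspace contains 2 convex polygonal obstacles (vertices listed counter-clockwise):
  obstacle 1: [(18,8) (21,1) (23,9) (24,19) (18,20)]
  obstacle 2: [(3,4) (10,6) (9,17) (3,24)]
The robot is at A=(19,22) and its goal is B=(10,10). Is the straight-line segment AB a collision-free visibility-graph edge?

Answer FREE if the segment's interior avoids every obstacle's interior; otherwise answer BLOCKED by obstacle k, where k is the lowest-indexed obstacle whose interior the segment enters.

Obstacle 1 [(18,8) (21,1) (23,9) (24,19) (18,20)]:
  edge (18,8)–(21,1): clear
  edge (21,1)–(23,9): clear
  edge (23,9)–(24,19): clear
  edge (24,19)–(18,20): clear
  edge (18,20)–(18,8): clear
  midpoint (29/2,16) outside
  → clear
Obstacle 2 [(3,4) (10,6) (9,17) (3,24)]:
  edge (3,4)–(10,6): clear
  edge (10,6)–(9,17): clear
  edge (9,17)–(3,24): clear
  edge (3,24)–(3,4): clear
  midpoint (29/2,16) outside
  → clear

FREE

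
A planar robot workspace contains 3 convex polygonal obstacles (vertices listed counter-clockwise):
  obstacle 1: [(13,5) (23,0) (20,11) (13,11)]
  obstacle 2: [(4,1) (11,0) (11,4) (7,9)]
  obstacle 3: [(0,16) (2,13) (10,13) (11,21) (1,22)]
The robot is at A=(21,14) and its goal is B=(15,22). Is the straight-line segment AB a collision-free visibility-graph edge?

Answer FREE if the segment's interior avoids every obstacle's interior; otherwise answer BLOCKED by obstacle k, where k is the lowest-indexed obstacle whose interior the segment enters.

Obstacle 1 [(13,5) (23,0) (20,11) (13,11)]:
  edge (13,5)–(23,0): clear
  edge (23,0)–(20,11): clear
  edge (20,11)–(13,11): clear
  edge (13,11)–(13,5): clear
  midpoint (18,18) outside
  → clear
Obstacle 2 [(4,1) (11,0) (11,4) (7,9)]:
  edge (4,1)–(11,0): clear
  edge (11,0)–(11,4): clear
  edge (11,4)–(7,9): clear
  edge (7,9)–(4,1): clear
  midpoint (18,18) outside
  → clear
Obstacle 3 [(0,16) (2,13) (10,13) (11,21) (1,22)]:
  edge (0,16)–(2,13): clear
  edge (2,13)–(10,13): clear
  edge (10,13)–(11,21): clear
  edge (11,21)–(1,22): clear
  edge (1,22)–(0,16): clear
  midpoint (18,18) outside
  → clear

FREE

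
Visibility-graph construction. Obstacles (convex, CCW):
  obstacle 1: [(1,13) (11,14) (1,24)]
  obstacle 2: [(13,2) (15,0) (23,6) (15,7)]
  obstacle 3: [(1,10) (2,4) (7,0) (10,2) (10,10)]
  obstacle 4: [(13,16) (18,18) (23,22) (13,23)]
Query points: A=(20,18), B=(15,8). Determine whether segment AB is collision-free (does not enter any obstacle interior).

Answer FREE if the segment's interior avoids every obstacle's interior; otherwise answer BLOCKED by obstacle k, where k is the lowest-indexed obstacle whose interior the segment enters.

FREE

Obstacle 1 [(1,13) (11,14) (1,24)]:
  edge (1,13)–(11,14): clear
  edge (11,14)–(1,24): clear
  edge (1,24)–(1,13): clear
  midpoint (35/2,13) outside
  → clear
Obstacle 2 [(13,2) (15,0) (23,6) (15,7)]:
  edge (13,2)–(15,0): clear
  edge (15,0)–(23,6): clear
  edge (23,6)–(15,7): clear
  edge (15,7)–(13,2): clear
  midpoint (35/2,13) outside
  → clear
Obstacle 3 [(1,10) (2,4) (7,0) (10,2) (10,10)]:
  edge (1,10)–(2,4): clear
  edge (2,4)–(7,0): clear
  edge (7,0)–(10,2): clear
  edge (10,2)–(10,10): clear
  edge (10,10)–(1,10): clear
  midpoint (35/2,13) outside
  → clear
Obstacle 4 [(13,16) (18,18) (23,22) (13,23)]:
  edge (13,16)–(18,18): clear
  edge (18,18)–(23,22): clear
  edge (23,22)–(13,23): clear
  edge (13,23)–(13,16): clear
  midpoint (35/2,13) outside
  → clear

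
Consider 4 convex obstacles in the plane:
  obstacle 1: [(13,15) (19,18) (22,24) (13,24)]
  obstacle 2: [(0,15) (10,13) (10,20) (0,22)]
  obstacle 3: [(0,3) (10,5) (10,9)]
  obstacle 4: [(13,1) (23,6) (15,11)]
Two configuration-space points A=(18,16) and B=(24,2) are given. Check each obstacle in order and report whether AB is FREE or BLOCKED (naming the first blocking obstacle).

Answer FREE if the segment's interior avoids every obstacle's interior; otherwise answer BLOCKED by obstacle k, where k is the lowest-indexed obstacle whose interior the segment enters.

Obstacle 1 [(13,15) (19,18) (22,24) (13,24)]:
  edge (13,15)–(19,18): clear
  edge (19,18)–(22,24): clear
  edge (22,24)–(13,24): clear
  edge (13,24)–(13,15): clear
  midpoint (21,9) outside
  → clear
Obstacle 2 [(0,15) (10,13) (10,20) (0,22)]:
  edge (0,15)–(10,13): clear
  edge (10,13)–(10,20): clear
  edge (10,20)–(0,22): clear
  edge (0,22)–(0,15): clear
  midpoint (21,9) outside
  → clear
Obstacle 3 [(0,3) (10,5) (10,9)]:
  edge (0,3)–(10,5): clear
  edge (10,5)–(10,9): clear
  edge (10,9)–(0,3): clear
  midpoint (21,9) outside
  → clear
Obstacle 4 [(13,1) (23,6) (15,11)]:
  edge (13,1)–(23,6): crosses AB
  edge (23,6)–(15,11): crosses AB
  edge (15,11)–(13,1): clear
  → BLOCKED

BLOCKED by obstacle 4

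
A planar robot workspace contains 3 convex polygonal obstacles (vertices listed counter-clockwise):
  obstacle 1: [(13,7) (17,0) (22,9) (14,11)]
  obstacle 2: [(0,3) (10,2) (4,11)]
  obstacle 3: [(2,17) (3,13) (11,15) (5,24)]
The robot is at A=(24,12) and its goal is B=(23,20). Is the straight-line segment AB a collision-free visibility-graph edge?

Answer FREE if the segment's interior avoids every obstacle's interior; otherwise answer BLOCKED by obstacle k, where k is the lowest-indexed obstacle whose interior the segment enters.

FREE

Obstacle 1 [(13,7) (17,0) (22,9) (14,11)]:
  edge (13,7)–(17,0): clear
  edge (17,0)–(22,9): clear
  edge (22,9)–(14,11): clear
  edge (14,11)–(13,7): clear
  midpoint (47/2,16) outside
  → clear
Obstacle 2 [(0,3) (10,2) (4,11)]:
  edge (0,3)–(10,2): clear
  edge (10,2)–(4,11): clear
  edge (4,11)–(0,3): clear
  midpoint (47/2,16) outside
  → clear
Obstacle 3 [(2,17) (3,13) (11,15) (5,24)]:
  edge (2,17)–(3,13): clear
  edge (3,13)–(11,15): clear
  edge (11,15)–(5,24): clear
  edge (5,24)–(2,17): clear
  midpoint (47/2,16) outside
  → clear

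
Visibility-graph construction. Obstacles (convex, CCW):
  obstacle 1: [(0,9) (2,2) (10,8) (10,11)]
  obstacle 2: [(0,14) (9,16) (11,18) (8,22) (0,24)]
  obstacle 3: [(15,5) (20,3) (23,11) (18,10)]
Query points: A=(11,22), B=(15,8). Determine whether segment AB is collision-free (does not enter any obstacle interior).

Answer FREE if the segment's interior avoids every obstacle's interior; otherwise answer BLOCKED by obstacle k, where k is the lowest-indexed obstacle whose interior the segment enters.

Obstacle 1 [(0,9) (2,2) (10,8) (10,11)]:
  edge (0,9)–(2,2): clear
  edge (2,2)–(10,8): clear
  edge (10,8)–(10,11): clear
  edge (10,11)–(0,9): clear
  midpoint (13,15) outside
  → clear
Obstacle 2 [(0,14) (9,16) (11,18) (8,22) (0,24)]:
  edge (0,14)–(9,16): clear
  edge (9,16)–(11,18): clear
  edge (11,18)–(8,22): clear
  edge (8,22)–(0,24): clear
  edge (0,24)–(0,14): clear
  midpoint (13,15) outside
  → clear
Obstacle 3 [(15,5) (20,3) (23,11) (18,10)]:
  edge (15,5)–(20,3): clear
  edge (20,3)–(23,11): clear
  edge (23,11)–(18,10): clear
  edge (18,10)–(15,5): clear
  midpoint (13,15) outside
  → clear

FREE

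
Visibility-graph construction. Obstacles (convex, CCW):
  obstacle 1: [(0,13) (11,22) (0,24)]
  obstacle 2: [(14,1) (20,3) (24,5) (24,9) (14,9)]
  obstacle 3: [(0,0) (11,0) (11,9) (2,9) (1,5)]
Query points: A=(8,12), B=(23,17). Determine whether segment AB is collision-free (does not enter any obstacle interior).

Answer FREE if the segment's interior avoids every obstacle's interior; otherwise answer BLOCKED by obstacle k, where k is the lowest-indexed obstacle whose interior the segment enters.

FREE

Obstacle 1 [(0,13) (11,22) (0,24)]:
  edge (0,13)–(11,22): clear
  edge (11,22)–(0,24): clear
  edge (0,24)–(0,13): clear
  midpoint (31/2,29/2) outside
  → clear
Obstacle 2 [(14,1) (20,3) (24,5) (24,9) (14,9)]:
  edge (14,1)–(20,3): clear
  edge (20,3)–(24,5): clear
  edge (24,5)–(24,9): clear
  edge (24,9)–(14,9): clear
  edge (14,9)–(14,1): clear
  midpoint (31/2,29/2) outside
  → clear
Obstacle 3 [(0,0) (11,0) (11,9) (2,9) (1,5)]:
  edge (0,0)–(11,0): clear
  edge (11,0)–(11,9): clear
  edge (11,9)–(2,9): clear
  edge (2,9)–(1,5): clear
  edge (1,5)–(0,0): clear
  midpoint (31/2,29/2) outside
  → clear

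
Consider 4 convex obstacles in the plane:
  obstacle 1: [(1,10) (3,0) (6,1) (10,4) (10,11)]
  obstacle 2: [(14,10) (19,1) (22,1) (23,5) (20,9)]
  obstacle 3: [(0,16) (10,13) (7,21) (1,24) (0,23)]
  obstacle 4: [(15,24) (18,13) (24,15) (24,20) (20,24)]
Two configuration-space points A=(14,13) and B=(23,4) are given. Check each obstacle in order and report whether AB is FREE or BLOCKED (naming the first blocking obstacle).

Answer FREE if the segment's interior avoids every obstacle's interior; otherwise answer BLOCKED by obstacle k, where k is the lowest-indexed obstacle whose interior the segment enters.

Obstacle 1 [(1,10) (3,0) (6,1) (10,4) (10,11)]:
  edge (1,10)–(3,0): clear
  edge (3,0)–(6,1): clear
  edge (6,1)–(10,4): clear
  edge (10,4)–(10,11): clear
  edge (10,11)–(1,10): clear
  midpoint (37/2,17/2) outside
  → clear
Obstacle 2 [(14,10) (19,1) (22,1) (23,5) (20,9)]:
  edge (14,10)–(19,1): clear
  edge (19,1)–(22,1): clear
  edge (22,1)–(23,5): crosses AB
  edge (23,5)–(20,9): clear
  edge (20,9)–(14,10): crosses AB
  → BLOCKED
Obstacle 3 [(0,16) (10,13) (7,21) (1,24) (0,23)]:
  edge (0,16)–(10,13): clear
  edge (10,13)–(7,21): clear
  edge (7,21)–(1,24): clear
  edge (1,24)–(0,23): clear
  edge (0,23)–(0,16): clear
  midpoint (37/2,17/2) outside
  → clear
Obstacle 4 [(15,24) (18,13) (24,15) (24,20) (20,24)]:
  edge (15,24)–(18,13): clear
  edge (18,13)–(24,15): clear
  edge (24,15)–(24,20): clear
  edge (24,20)–(20,24): clear
  edge (20,24)–(15,24): clear
  midpoint (37/2,17/2) outside
  → clear

BLOCKED by obstacle 2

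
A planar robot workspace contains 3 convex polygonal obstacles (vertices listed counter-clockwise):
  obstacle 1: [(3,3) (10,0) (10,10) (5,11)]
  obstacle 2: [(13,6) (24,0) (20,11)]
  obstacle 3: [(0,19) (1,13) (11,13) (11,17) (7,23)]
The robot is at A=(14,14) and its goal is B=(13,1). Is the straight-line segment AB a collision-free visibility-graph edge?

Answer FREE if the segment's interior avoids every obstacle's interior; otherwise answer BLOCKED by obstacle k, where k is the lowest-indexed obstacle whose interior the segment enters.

BLOCKED by obstacle 2

Obstacle 1 [(3,3) (10,0) (10,10) (5,11)]:
  edge (3,3)–(10,0): clear
  edge (10,0)–(10,10): clear
  edge (10,10)–(5,11): clear
  edge (5,11)–(3,3): clear
  midpoint (27/2,15/2) outside
  → clear
Obstacle 2 [(13,6) (24,0) (20,11)]:
  edge (13,6)–(24,0): crosses AB
  edge (24,0)–(20,11): clear
  edge (20,11)–(13,6): crosses AB
  → BLOCKED
Obstacle 3 [(0,19) (1,13) (11,13) (11,17) (7,23)]:
  edge (0,19)–(1,13): clear
  edge (1,13)–(11,13): clear
  edge (11,13)–(11,17): clear
  edge (11,17)–(7,23): clear
  edge (7,23)–(0,19): clear
  midpoint (27/2,15/2) outside
  → clear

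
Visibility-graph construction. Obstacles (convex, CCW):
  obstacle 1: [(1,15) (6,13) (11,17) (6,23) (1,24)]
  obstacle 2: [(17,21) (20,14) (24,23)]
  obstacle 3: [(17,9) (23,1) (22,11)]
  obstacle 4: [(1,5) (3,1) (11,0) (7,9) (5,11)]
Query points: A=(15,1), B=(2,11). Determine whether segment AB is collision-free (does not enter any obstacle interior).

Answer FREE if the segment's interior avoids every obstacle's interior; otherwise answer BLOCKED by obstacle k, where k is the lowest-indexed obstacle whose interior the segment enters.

Obstacle 1 [(1,15) (6,13) (11,17) (6,23) (1,24)]:
  edge (1,15)–(6,13): clear
  edge (6,13)–(11,17): clear
  edge (11,17)–(6,23): clear
  edge (6,23)–(1,24): clear
  edge (1,24)–(1,15): clear
  midpoint (17/2,6) outside
  → clear
Obstacle 2 [(17,21) (20,14) (24,23)]:
  edge (17,21)–(20,14): clear
  edge (20,14)–(24,23): clear
  edge (24,23)–(17,21): clear
  midpoint (17/2,6) outside
  → clear
Obstacle 3 [(17,9) (23,1) (22,11)]:
  edge (17,9)–(23,1): clear
  edge (23,1)–(22,11): clear
  edge (22,11)–(17,9): clear
  midpoint (17/2,6) outside
  → clear
Obstacle 4 [(1,5) (3,1) (11,0) (7,9) (5,11)]:
  edge (1,5)–(3,1): clear
  edge (3,1)–(11,0): clear
  edge (11,0)–(7,9): crosses AB
  edge (7,9)–(5,11): clear
  edge (5,11)–(1,5): crosses AB
  → BLOCKED

BLOCKED by obstacle 4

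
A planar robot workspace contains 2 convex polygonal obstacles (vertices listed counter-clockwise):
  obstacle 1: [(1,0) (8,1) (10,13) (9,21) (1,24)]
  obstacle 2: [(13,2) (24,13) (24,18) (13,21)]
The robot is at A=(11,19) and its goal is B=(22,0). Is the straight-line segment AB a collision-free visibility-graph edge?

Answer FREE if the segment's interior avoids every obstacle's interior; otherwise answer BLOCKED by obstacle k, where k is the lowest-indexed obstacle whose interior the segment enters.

Obstacle 1 [(1,0) (8,1) (10,13) (9,21) (1,24)]:
  edge (1,0)–(8,1): clear
  edge (8,1)–(10,13): clear
  edge (10,13)–(9,21): clear
  edge (9,21)–(1,24): clear
  edge (1,24)–(1,0): clear
  midpoint (33/2,19/2) outside
  → clear
Obstacle 2 [(13,2) (24,13) (24,18) (13,21)]:
  edge (13,2)–(24,13): crosses AB
  edge (24,13)–(24,18): clear
  edge (24,18)–(13,21): clear
  edge (13,21)–(13,2): crosses AB
  → BLOCKED

BLOCKED by obstacle 2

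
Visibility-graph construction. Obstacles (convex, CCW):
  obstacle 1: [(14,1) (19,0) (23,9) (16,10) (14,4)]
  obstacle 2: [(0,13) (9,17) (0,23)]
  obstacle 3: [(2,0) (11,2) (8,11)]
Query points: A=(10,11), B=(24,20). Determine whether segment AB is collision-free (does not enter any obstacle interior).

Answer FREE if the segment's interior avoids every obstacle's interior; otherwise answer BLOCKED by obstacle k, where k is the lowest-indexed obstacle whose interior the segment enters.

FREE

Obstacle 1 [(14,1) (19,0) (23,9) (16,10) (14,4)]:
  edge (14,1)–(19,0): clear
  edge (19,0)–(23,9): clear
  edge (23,9)–(16,10): clear
  edge (16,10)–(14,4): clear
  edge (14,4)–(14,1): clear
  midpoint (17,31/2) outside
  → clear
Obstacle 2 [(0,13) (9,17) (0,23)]:
  edge (0,13)–(9,17): clear
  edge (9,17)–(0,23): clear
  edge (0,23)–(0,13): clear
  midpoint (17,31/2) outside
  → clear
Obstacle 3 [(2,0) (11,2) (8,11)]:
  edge (2,0)–(11,2): clear
  edge (11,2)–(8,11): clear
  edge (8,11)–(2,0): clear
  midpoint (17,31/2) outside
  → clear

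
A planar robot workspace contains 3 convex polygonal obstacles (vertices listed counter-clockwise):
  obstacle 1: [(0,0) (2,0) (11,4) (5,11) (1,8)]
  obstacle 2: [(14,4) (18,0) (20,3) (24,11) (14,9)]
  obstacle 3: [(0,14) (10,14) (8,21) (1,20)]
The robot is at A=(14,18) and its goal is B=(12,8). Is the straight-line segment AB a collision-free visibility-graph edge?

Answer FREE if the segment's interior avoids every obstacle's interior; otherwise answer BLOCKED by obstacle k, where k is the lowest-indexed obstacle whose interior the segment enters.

Obstacle 1 [(0,0) (2,0) (11,4) (5,11) (1,8)]:
  edge (0,0)–(2,0): clear
  edge (2,0)–(11,4): clear
  edge (11,4)–(5,11): clear
  edge (5,11)–(1,8): clear
  edge (1,8)–(0,0): clear
  midpoint (13,13) outside
  → clear
Obstacle 2 [(14,4) (18,0) (20,3) (24,11) (14,9)]:
  edge (14,4)–(18,0): clear
  edge (18,0)–(20,3): clear
  edge (20,3)–(24,11): clear
  edge (24,11)–(14,9): clear
  edge (14,9)–(14,4): clear
  midpoint (13,13) outside
  → clear
Obstacle 3 [(0,14) (10,14) (8,21) (1,20)]:
  edge (0,14)–(10,14): clear
  edge (10,14)–(8,21): clear
  edge (8,21)–(1,20): clear
  edge (1,20)–(0,14): clear
  midpoint (13,13) outside
  → clear

FREE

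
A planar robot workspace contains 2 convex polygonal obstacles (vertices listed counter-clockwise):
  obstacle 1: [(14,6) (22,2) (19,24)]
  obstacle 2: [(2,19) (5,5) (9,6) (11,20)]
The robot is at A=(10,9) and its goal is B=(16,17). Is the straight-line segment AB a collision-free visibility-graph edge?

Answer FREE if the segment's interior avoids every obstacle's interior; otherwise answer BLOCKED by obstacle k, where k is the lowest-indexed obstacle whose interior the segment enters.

FREE

Obstacle 1 [(14,6) (22,2) (19,24)]:
  edge (14,6)–(22,2): clear
  edge (22,2)–(19,24): clear
  edge (19,24)–(14,6): clear
  midpoint (13,13) outside
  → clear
Obstacle 2 [(2,19) (5,5) (9,6) (11,20)]:
  edge (2,19)–(5,5): clear
  edge (5,5)–(9,6): clear
  edge (9,6)–(11,20): clear
  edge (11,20)–(2,19): clear
  midpoint (13,13) outside
  → clear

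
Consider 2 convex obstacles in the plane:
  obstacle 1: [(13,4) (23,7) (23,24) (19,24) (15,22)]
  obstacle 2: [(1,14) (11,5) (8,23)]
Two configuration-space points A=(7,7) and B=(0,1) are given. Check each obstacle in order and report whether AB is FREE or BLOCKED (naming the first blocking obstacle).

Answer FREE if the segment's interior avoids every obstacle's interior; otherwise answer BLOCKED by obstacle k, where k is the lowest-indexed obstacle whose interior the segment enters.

Obstacle 1 [(13,4) (23,7) (23,24) (19,24) (15,22)]:
  edge (13,4)–(23,7): clear
  edge (23,7)–(23,24): clear
  edge (23,24)–(19,24): clear
  edge (19,24)–(15,22): clear
  edge (15,22)–(13,4): clear
  midpoint (7/2,4) outside
  → clear
Obstacle 2 [(1,14) (11,5) (8,23)]:
  edge (1,14)–(11,5): clear
  edge (11,5)–(8,23): clear
  edge (8,23)–(1,14): clear
  midpoint (7/2,4) outside
  → clear

FREE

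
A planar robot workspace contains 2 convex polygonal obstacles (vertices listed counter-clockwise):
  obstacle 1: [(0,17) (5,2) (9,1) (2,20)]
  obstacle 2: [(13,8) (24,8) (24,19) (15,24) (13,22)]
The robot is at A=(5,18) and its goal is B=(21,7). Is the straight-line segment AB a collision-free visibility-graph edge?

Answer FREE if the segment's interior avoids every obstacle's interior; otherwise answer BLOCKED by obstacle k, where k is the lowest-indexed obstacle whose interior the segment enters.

Obstacle 1 [(0,17) (5,2) (9,1) (2,20)]:
  edge (0,17)–(5,2): clear
  edge (5,2)–(9,1): clear
  edge (9,1)–(2,20): clear
  edge (2,20)–(0,17): clear
  midpoint (13,25/2) outside
  → clear
Obstacle 2 [(13,8) (24,8) (24,19) (15,24) (13,22)]:
  edge (13,8)–(24,8): crosses AB
  edge (24,8)–(24,19): clear
  edge (24,19)–(15,24): clear
  edge (15,24)–(13,22): clear
  edge (13,22)–(13,8): crosses AB
  → BLOCKED

BLOCKED by obstacle 2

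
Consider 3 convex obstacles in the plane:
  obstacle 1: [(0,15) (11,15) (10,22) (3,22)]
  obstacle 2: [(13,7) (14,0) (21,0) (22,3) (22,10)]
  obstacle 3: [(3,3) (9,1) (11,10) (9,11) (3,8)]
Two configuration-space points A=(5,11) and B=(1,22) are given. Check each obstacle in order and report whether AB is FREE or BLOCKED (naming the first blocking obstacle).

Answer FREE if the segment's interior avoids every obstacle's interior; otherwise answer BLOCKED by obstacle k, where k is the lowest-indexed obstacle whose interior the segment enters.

Obstacle 1 [(0,15) (11,15) (10,22) (3,22)]:
  edge (0,15)–(11,15): crosses AB
  edge (11,15)–(10,22): clear
  edge (10,22)–(3,22): clear
  edge (3,22)–(0,15): crosses AB
  → BLOCKED
Obstacle 2 [(13,7) (14,0) (21,0) (22,3) (22,10)]:
  edge (13,7)–(14,0): clear
  edge (14,0)–(21,0): clear
  edge (21,0)–(22,3): clear
  edge (22,3)–(22,10): clear
  edge (22,10)–(13,7): clear
  midpoint (3,33/2) outside
  → clear
Obstacle 3 [(3,3) (9,1) (11,10) (9,11) (3,8)]:
  edge (3,3)–(9,1): clear
  edge (9,1)–(11,10): clear
  edge (11,10)–(9,11): clear
  edge (9,11)–(3,8): clear
  edge (3,8)–(3,3): clear
  midpoint (3,33/2) outside
  → clear

BLOCKED by obstacle 1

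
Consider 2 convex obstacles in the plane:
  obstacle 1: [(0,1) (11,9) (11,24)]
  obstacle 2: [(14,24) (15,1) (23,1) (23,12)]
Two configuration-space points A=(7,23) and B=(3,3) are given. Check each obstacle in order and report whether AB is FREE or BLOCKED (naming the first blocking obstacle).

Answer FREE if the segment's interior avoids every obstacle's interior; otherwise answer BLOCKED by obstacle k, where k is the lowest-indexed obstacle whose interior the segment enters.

BLOCKED by obstacle 1

Obstacle 1 [(0,1) (11,9) (11,24)]:
  edge (0,1)–(11,9): crosses AB
  edge (11,9)–(11,24): clear
  edge (11,24)–(0,1): crosses AB
  → BLOCKED
Obstacle 2 [(14,24) (15,1) (23,1) (23,12)]:
  edge (14,24)–(15,1): clear
  edge (15,1)–(23,1): clear
  edge (23,1)–(23,12): clear
  edge (23,12)–(14,24): clear
  midpoint (5,13) outside
  → clear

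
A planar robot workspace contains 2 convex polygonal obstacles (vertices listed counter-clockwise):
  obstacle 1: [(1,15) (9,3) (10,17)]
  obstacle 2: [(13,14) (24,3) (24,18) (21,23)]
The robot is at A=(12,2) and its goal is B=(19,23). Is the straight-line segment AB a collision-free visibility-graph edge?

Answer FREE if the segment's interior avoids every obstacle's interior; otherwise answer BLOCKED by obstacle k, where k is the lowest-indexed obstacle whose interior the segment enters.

Obstacle 1 [(1,15) (9,3) (10,17)]:
  edge (1,15)–(9,3): clear
  edge (9,3)–(10,17): clear
  edge (10,17)–(1,15): clear
  midpoint (31/2,25/2) outside
  → clear
Obstacle 2 [(13,14) (24,3) (24,18) (21,23)]:
  edge (13,14)–(24,3): crosses AB
  edge (24,3)–(24,18): clear
  edge (24,18)–(21,23): clear
  edge (21,23)–(13,14): crosses AB
  → BLOCKED

BLOCKED by obstacle 2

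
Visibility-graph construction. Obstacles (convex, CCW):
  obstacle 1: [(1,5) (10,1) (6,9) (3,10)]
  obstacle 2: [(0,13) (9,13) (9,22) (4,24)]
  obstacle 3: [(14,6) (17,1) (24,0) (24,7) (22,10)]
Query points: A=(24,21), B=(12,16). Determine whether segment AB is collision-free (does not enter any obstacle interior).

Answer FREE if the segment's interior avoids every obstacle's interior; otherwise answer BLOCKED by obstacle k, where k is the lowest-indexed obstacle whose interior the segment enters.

Obstacle 1 [(1,5) (10,1) (6,9) (3,10)]:
  edge (1,5)–(10,1): clear
  edge (10,1)–(6,9): clear
  edge (6,9)–(3,10): clear
  edge (3,10)–(1,5): clear
  midpoint (18,37/2) outside
  → clear
Obstacle 2 [(0,13) (9,13) (9,22) (4,24)]:
  edge (0,13)–(9,13): clear
  edge (9,13)–(9,22): clear
  edge (9,22)–(4,24): clear
  edge (4,24)–(0,13): clear
  midpoint (18,37/2) outside
  → clear
Obstacle 3 [(14,6) (17,1) (24,0) (24,7) (22,10)]:
  edge (14,6)–(17,1): clear
  edge (17,1)–(24,0): clear
  edge (24,0)–(24,7): clear
  edge (24,7)–(22,10): clear
  edge (22,10)–(14,6): clear
  midpoint (18,37/2) outside
  → clear

FREE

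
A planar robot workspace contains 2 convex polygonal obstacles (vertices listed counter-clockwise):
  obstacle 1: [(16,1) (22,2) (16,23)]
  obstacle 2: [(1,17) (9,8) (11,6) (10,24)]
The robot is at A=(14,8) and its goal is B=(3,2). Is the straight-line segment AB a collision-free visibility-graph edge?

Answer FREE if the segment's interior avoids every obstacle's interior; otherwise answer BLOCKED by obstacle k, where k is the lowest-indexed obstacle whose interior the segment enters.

BLOCKED by obstacle 2

Obstacle 1 [(16,1) (22,2) (16,23)]:
  edge (16,1)–(22,2): clear
  edge (22,2)–(16,23): clear
  edge (16,23)–(16,1): clear
  midpoint (17/2,5) outside
  → clear
Obstacle 2 [(1,17) (9,8) (11,6) (10,24)]:
  edge (1,17)–(9,8): clear
  edge (9,8)–(11,6): crosses AB
  edge (11,6)–(10,24): crosses AB
  edge (10,24)–(1,17): clear
  → BLOCKED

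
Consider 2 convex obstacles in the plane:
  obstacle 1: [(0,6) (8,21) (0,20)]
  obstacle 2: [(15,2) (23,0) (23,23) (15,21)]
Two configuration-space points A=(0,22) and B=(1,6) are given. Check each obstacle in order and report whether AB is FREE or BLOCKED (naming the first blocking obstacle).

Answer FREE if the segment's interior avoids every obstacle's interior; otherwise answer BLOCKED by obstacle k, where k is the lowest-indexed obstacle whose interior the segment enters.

BLOCKED by obstacle 1

Obstacle 1 [(0,6) (8,21) (0,20)]:
  edge (0,6)–(8,21): crosses AB
  edge (8,21)–(0,20): crosses AB
  edge (0,20)–(0,6): clear
  → BLOCKED
Obstacle 2 [(15,2) (23,0) (23,23) (15,21)]:
  edge (15,2)–(23,0): clear
  edge (23,0)–(23,23): clear
  edge (23,23)–(15,21): clear
  edge (15,21)–(15,2): clear
  midpoint (1/2,14) outside
  → clear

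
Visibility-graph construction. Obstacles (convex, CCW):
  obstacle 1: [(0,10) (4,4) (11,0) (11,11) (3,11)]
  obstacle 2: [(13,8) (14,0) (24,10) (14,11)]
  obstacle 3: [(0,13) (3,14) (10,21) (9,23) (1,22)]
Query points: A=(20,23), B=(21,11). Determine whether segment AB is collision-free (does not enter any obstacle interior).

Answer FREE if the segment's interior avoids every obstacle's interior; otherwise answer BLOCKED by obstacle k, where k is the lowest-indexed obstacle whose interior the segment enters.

Obstacle 1 [(0,10) (4,4) (11,0) (11,11) (3,11)]:
  edge (0,10)–(4,4): clear
  edge (4,4)–(11,0): clear
  edge (11,0)–(11,11): clear
  edge (11,11)–(3,11): clear
  edge (3,11)–(0,10): clear
  midpoint (41/2,17) outside
  → clear
Obstacle 2 [(13,8) (14,0) (24,10) (14,11)]:
  edge (13,8)–(14,0): clear
  edge (14,0)–(24,10): clear
  edge (24,10)–(14,11): clear
  edge (14,11)–(13,8): clear
  midpoint (41/2,17) outside
  → clear
Obstacle 3 [(0,13) (3,14) (10,21) (9,23) (1,22)]:
  edge (0,13)–(3,14): clear
  edge (3,14)–(10,21): clear
  edge (10,21)–(9,23): clear
  edge (9,23)–(1,22): clear
  edge (1,22)–(0,13): clear
  midpoint (41/2,17) outside
  → clear

FREE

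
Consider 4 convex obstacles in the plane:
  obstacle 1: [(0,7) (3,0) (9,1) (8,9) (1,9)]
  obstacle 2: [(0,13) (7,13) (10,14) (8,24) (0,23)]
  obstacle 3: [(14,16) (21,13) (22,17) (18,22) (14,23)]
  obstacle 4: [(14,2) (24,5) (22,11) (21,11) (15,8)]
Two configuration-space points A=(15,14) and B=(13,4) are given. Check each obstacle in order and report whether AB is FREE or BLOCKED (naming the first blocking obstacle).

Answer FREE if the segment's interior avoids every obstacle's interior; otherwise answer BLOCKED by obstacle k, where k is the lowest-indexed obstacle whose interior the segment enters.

Obstacle 1 [(0,7) (3,0) (9,1) (8,9) (1,9)]:
  edge (0,7)–(3,0): clear
  edge (3,0)–(9,1): clear
  edge (9,1)–(8,9): clear
  edge (8,9)–(1,9): clear
  edge (1,9)–(0,7): clear
  midpoint (14,9) outside
  → clear
Obstacle 2 [(0,13) (7,13) (10,14) (8,24) (0,23)]:
  edge (0,13)–(7,13): clear
  edge (7,13)–(10,14): clear
  edge (10,14)–(8,24): clear
  edge (8,24)–(0,23): clear
  edge (0,23)–(0,13): clear
  midpoint (14,9) outside
  → clear
Obstacle 3 [(14,16) (21,13) (22,17) (18,22) (14,23)]:
  edge (14,16)–(21,13): clear
  edge (21,13)–(22,17): clear
  edge (22,17)–(18,22): clear
  edge (18,22)–(14,23): clear
  edge (14,23)–(14,16): clear
  midpoint (14,9) outside
  → clear
Obstacle 4 [(14,2) (24,5) (22,11) (21,11) (15,8)]:
  edge (14,2)–(24,5): clear
  edge (24,5)–(22,11): clear
  edge (22,11)–(21,11): clear
  edge (21,11)–(15,8): clear
  edge (15,8)–(14,2): clear
  midpoint (14,9) outside
  → clear

FREE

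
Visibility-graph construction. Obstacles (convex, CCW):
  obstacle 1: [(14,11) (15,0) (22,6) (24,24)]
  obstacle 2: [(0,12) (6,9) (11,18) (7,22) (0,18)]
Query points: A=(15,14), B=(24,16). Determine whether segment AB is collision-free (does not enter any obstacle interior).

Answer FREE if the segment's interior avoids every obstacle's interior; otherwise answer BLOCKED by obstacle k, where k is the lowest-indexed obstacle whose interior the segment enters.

BLOCKED by obstacle 1

Obstacle 1 [(14,11) (15,0) (22,6) (24,24)]:
  edge (14,11)–(15,0): clear
  edge (15,0)–(22,6): clear
  edge (22,6)–(24,24): crosses AB
  edge (24,24)–(14,11): crosses AB
  → BLOCKED
Obstacle 2 [(0,12) (6,9) (11,18) (7,22) (0,18)]:
  edge (0,12)–(6,9): clear
  edge (6,9)–(11,18): clear
  edge (11,18)–(7,22): clear
  edge (7,22)–(0,18): clear
  edge (0,18)–(0,12): clear
  midpoint (39/2,15) outside
  → clear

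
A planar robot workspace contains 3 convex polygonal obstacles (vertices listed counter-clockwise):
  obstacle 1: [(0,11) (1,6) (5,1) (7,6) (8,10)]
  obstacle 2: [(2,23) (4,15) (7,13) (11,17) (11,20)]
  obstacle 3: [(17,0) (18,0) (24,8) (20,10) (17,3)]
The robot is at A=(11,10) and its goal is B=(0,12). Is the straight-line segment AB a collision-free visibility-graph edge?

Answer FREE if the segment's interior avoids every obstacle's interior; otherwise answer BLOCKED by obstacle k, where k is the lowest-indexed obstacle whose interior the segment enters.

FREE

Obstacle 1 [(0,11) (1,6) (5,1) (7,6) (8,10)]:
  edge (0,11)–(1,6): clear
  edge (1,6)–(5,1): clear
  edge (5,1)–(7,6): clear
  edge (7,6)–(8,10): clear
  edge (8,10)–(0,11): clear
  midpoint (11/2,11) outside
  → clear
Obstacle 2 [(2,23) (4,15) (7,13) (11,17) (11,20)]:
  edge (2,23)–(4,15): clear
  edge (4,15)–(7,13): clear
  edge (7,13)–(11,17): clear
  edge (11,17)–(11,20): clear
  edge (11,20)–(2,23): clear
  midpoint (11/2,11) outside
  → clear
Obstacle 3 [(17,0) (18,0) (24,8) (20,10) (17,3)]:
  edge (17,0)–(18,0): clear
  edge (18,0)–(24,8): clear
  edge (24,8)–(20,10): clear
  edge (20,10)–(17,3): clear
  edge (17,3)–(17,0): clear
  midpoint (11/2,11) outside
  → clear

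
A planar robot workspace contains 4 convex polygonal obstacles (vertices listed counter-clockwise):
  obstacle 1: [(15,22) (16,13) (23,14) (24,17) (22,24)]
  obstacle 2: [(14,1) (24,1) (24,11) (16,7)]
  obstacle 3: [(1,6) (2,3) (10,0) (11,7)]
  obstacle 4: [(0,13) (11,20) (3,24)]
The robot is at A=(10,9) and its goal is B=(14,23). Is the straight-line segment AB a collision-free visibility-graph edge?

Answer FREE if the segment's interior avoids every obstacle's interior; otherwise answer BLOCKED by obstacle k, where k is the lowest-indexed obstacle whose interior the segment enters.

FREE

Obstacle 1 [(15,22) (16,13) (23,14) (24,17) (22,24)]:
  edge (15,22)–(16,13): clear
  edge (16,13)–(23,14): clear
  edge (23,14)–(24,17): clear
  edge (24,17)–(22,24): clear
  edge (22,24)–(15,22): clear
  midpoint (12,16) outside
  → clear
Obstacle 2 [(14,1) (24,1) (24,11) (16,7)]:
  edge (14,1)–(24,1): clear
  edge (24,1)–(24,11): clear
  edge (24,11)–(16,7): clear
  edge (16,7)–(14,1): clear
  midpoint (12,16) outside
  → clear
Obstacle 3 [(1,6) (2,3) (10,0) (11,7)]:
  edge (1,6)–(2,3): clear
  edge (2,3)–(10,0): clear
  edge (10,0)–(11,7): clear
  edge (11,7)–(1,6): clear
  midpoint (12,16) outside
  → clear
Obstacle 4 [(0,13) (11,20) (3,24)]:
  edge (0,13)–(11,20): clear
  edge (11,20)–(3,24): clear
  edge (3,24)–(0,13): clear
  midpoint (12,16) outside
  → clear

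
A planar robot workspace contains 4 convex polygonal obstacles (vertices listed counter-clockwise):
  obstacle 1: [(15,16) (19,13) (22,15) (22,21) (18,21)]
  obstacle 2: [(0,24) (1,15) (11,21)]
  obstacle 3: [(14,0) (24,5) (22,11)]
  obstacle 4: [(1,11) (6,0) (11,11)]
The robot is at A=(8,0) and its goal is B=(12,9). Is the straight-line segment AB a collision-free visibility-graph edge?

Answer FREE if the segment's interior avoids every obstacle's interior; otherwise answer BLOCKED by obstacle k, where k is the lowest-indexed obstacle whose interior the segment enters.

Obstacle 1 [(15,16) (19,13) (22,15) (22,21) (18,21)]:
  edge (15,16)–(19,13): clear
  edge (19,13)–(22,15): clear
  edge (22,15)–(22,21): clear
  edge (22,21)–(18,21): clear
  edge (18,21)–(15,16): clear
  midpoint (10,9/2) outside
  → clear
Obstacle 2 [(0,24) (1,15) (11,21)]:
  edge (0,24)–(1,15): clear
  edge (1,15)–(11,21): clear
  edge (11,21)–(0,24): clear
  midpoint (10,9/2) outside
  → clear
Obstacle 3 [(14,0) (24,5) (22,11)]:
  edge (14,0)–(24,5): clear
  edge (24,5)–(22,11): clear
  edge (22,11)–(14,0): clear
  midpoint (10,9/2) outside
  → clear
Obstacle 4 [(1,11) (6,0) (11,11)]:
  edge (1,11)–(6,0): clear
  edge (6,0)–(11,11): clear
  edge (11,11)–(1,11): clear
  midpoint (10,9/2) outside
  → clear

FREE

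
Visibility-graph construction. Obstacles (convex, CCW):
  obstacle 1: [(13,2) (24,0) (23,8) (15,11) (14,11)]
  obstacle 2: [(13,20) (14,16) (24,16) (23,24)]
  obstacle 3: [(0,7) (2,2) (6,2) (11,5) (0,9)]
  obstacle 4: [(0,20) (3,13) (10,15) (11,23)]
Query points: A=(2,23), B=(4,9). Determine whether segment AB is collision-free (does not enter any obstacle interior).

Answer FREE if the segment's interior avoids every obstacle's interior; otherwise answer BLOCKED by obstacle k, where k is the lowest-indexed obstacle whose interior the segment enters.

Obstacle 1 [(13,2) (24,0) (23,8) (15,11) (14,11)]:
  edge (13,2)–(24,0): clear
  edge (24,0)–(23,8): clear
  edge (23,8)–(15,11): clear
  edge (15,11)–(14,11): clear
  edge (14,11)–(13,2): clear
  midpoint (3,16) outside
  → clear
Obstacle 2 [(13,20) (14,16) (24,16) (23,24)]:
  edge (13,20)–(14,16): clear
  edge (14,16)–(24,16): clear
  edge (24,16)–(23,24): clear
  edge (23,24)–(13,20): clear
  midpoint (3,16) outside
  → clear
Obstacle 3 [(0,7) (2,2) (6,2) (11,5) (0,9)]:
  edge (0,7)–(2,2): clear
  edge (2,2)–(6,2): clear
  edge (6,2)–(11,5): clear
  edge (11,5)–(0,9): clear
  edge (0,9)–(0,7): clear
  midpoint (3,16) outside
  → clear
Obstacle 4 [(0,20) (3,13) (10,15) (11,23)]:
  edge (0,20)–(3,13): clear
  edge (3,13)–(10,15): crosses AB
  edge (10,15)–(11,23): clear
  edge (11,23)–(0,20): crosses AB
  → BLOCKED

BLOCKED by obstacle 4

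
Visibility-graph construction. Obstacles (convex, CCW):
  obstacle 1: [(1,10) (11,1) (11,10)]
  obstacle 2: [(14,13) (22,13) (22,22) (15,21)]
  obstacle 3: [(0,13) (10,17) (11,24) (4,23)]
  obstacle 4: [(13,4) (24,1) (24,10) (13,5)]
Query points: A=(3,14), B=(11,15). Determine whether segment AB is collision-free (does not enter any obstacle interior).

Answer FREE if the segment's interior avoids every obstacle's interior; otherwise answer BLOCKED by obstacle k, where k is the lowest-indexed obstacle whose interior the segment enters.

Obstacle 1 [(1,10) (11,1) (11,10)]:
  edge (1,10)–(11,1): clear
  edge (11,1)–(11,10): clear
  edge (11,10)–(1,10): clear
  midpoint (7,29/2) outside
  → clear
Obstacle 2 [(14,13) (22,13) (22,22) (15,21)]:
  edge (14,13)–(22,13): clear
  edge (22,13)–(22,22): clear
  edge (22,22)–(15,21): clear
  edge (15,21)–(14,13): clear
  midpoint (7,29/2) outside
  → clear
Obstacle 3 [(0,13) (10,17) (11,24) (4,23)]:
  edge (0,13)–(10,17): clear
  edge (10,17)–(11,24): clear
  edge (11,24)–(4,23): clear
  edge (4,23)–(0,13): clear
  midpoint (7,29/2) outside
  → clear
Obstacle 4 [(13,4) (24,1) (24,10) (13,5)]:
  edge (13,4)–(24,1): clear
  edge (24,1)–(24,10): clear
  edge (24,10)–(13,5): clear
  edge (13,5)–(13,4): clear
  midpoint (7,29/2) outside
  → clear

FREE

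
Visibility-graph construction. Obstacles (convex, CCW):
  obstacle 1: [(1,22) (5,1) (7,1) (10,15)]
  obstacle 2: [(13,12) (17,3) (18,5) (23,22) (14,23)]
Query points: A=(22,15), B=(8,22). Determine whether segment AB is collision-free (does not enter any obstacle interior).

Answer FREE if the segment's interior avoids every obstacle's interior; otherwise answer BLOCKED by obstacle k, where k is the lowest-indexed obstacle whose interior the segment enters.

Obstacle 1 [(1,22) (5,1) (7,1) (10,15)]:
  edge (1,22)–(5,1): clear
  edge (5,1)–(7,1): clear
  edge (7,1)–(10,15): clear
  edge (10,15)–(1,22): clear
  midpoint (15,37/2) outside
  → clear
Obstacle 2 [(13,12) (17,3) (18,5) (23,22) (14,23)]:
  edge (13,12)–(17,3): clear
  edge (17,3)–(18,5): clear
  edge (18,5)–(23,22): crosses AB
  edge (23,22)–(14,23): clear
  edge (14,23)–(13,12): crosses AB
  → BLOCKED

BLOCKED by obstacle 2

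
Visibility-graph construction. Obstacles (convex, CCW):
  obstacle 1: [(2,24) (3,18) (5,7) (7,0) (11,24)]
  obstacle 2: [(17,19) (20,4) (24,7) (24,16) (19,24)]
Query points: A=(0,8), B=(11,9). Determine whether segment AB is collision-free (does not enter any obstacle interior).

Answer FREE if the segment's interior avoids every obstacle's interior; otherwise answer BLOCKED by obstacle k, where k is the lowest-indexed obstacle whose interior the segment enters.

BLOCKED by obstacle 1

Obstacle 1 [(2,24) (3,18) (5,7) (7,0) (11,24)]:
  edge (2,24)–(3,18): clear
  edge (3,18)–(5,7): crosses AB
  edge (5,7)–(7,0): clear
  edge (7,0)–(11,24): crosses AB
  edge (11,24)–(2,24): clear
  → BLOCKED
Obstacle 2 [(17,19) (20,4) (24,7) (24,16) (19,24)]:
  edge (17,19)–(20,4): clear
  edge (20,4)–(24,7): clear
  edge (24,7)–(24,16): clear
  edge (24,16)–(19,24): clear
  edge (19,24)–(17,19): clear
  midpoint (11/2,17/2) outside
  → clear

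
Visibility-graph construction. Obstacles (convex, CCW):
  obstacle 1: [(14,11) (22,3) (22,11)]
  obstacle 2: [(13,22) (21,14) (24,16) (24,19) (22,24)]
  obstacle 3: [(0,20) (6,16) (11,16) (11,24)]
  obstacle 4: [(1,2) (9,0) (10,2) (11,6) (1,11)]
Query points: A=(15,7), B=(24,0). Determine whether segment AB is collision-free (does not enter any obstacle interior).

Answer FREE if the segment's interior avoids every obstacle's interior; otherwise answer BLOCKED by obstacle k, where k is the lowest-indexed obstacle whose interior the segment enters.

FREE

Obstacle 1 [(14,11) (22,3) (22,11)]:
  edge (14,11)–(22,3): clear
  edge (22,3)–(22,11): clear
  edge (22,11)–(14,11): clear
  midpoint (39/2,7/2) outside
  → clear
Obstacle 2 [(13,22) (21,14) (24,16) (24,19) (22,24)]:
  edge (13,22)–(21,14): clear
  edge (21,14)–(24,16): clear
  edge (24,16)–(24,19): clear
  edge (24,19)–(22,24): clear
  edge (22,24)–(13,22): clear
  midpoint (39/2,7/2) outside
  → clear
Obstacle 3 [(0,20) (6,16) (11,16) (11,24)]:
  edge (0,20)–(6,16): clear
  edge (6,16)–(11,16): clear
  edge (11,16)–(11,24): clear
  edge (11,24)–(0,20): clear
  midpoint (39/2,7/2) outside
  → clear
Obstacle 4 [(1,2) (9,0) (10,2) (11,6) (1,11)]:
  edge (1,2)–(9,0): clear
  edge (9,0)–(10,2): clear
  edge (10,2)–(11,6): clear
  edge (11,6)–(1,11): clear
  edge (1,11)–(1,2): clear
  midpoint (39/2,7/2) outside
  → clear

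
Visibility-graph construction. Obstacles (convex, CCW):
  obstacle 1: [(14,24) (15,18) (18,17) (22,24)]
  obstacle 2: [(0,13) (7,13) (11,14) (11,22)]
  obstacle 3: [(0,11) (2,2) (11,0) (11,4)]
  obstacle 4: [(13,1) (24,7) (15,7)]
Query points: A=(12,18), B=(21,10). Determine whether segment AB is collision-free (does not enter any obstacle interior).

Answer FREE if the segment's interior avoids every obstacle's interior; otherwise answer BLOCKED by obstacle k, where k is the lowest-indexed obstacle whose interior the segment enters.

Obstacle 1 [(14,24) (15,18) (18,17) (22,24)]:
  edge (14,24)–(15,18): clear
  edge (15,18)–(18,17): clear
  edge (18,17)–(22,24): clear
  edge (22,24)–(14,24): clear
  midpoint (33/2,14) outside
  → clear
Obstacle 2 [(0,13) (7,13) (11,14) (11,22)]:
  edge (0,13)–(7,13): clear
  edge (7,13)–(11,14): clear
  edge (11,14)–(11,22): clear
  edge (11,22)–(0,13): clear
  midpoint (33/2,14) outside
  → clear
Obstacle 3 [(0,11) (2,2) (11,0) (11,4)]:
  edge (0,11)–(2,2): clear
  edge (2,2)–(11,0): clear
  edge (11,0)–(11,4): clear
  edge (11,4)–(0,11): clear
  midpoint (33/2,14) outside
  → clear
Obstacle 4 [(13,1) (24,7) (15,7)]:
  edge (13,1)–(24,7): clear
  edge (24,7)–(15,7): clear
  edge (15,7)–(13,1): clear
  midpoint (33/2,14) outside
  → clear

FREE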